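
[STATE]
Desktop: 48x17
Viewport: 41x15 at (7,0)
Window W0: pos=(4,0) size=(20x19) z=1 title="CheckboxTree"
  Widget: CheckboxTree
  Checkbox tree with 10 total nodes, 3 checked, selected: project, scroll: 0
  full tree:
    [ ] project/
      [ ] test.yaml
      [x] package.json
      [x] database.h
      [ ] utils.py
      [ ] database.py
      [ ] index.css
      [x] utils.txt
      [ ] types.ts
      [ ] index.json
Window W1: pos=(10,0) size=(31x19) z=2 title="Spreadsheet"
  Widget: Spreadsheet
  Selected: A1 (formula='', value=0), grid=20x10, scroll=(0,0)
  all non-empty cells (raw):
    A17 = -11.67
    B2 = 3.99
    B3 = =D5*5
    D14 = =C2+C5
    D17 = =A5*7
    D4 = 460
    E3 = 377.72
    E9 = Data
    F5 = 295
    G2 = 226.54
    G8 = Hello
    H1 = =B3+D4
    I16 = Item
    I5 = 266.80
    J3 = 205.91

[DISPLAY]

━━━┏━━━━━━━━━━━━━━━━━━━━━━━━━━━━━┓       
hec┃ Spreadsheet                 ┃       
───┠─────────────────────────────┨       
-] ┃A1:                          ┃       
 [ ┃       A       B       C     ┃       
 [x┃-----------------------------┃       
 [x┃  1      [0]       0       0 ┃       
 [ ┃  2        0    3.99       0 ┃       
 [ ┃  3        0       0       0 ┃       
 [ ┃  4        0       0       0 ┃       
 [x┃  5        0       0       0 ┃       
 [ ┃  6        0       0       0 ┃       
 [ ┃  7        0       0       0 ┃       
   ┃  8        0       0       0 ┃       
   ┃  9        0       0       0 ┃       


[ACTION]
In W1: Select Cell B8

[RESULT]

━━━┏━━━━━━━━━━━━━━━━━━━━━━━━━━━━━┓       
hec┃ Spreadsheet                 ┃       
───┠─────────────────────────────┨       
-] ┃B8:                          ┃       
 [ ┃       A       B       C     ┃       
 [x┃-----------------------------┃       
 [x┃  1        0       0       0 ┃       
 [ ┃  2        0    3.99       0 ┃       
 [ ┃  3        0       0       0 ┃       
 [ ┃  4        0       0       0 ┃       
 [x┃  5        0       0       0 ┃       
 [ ┃  6        0       0       0 ┃       
 [ ┃  7        0       0       0 ┃       
   ┃  8        0     [0]       0 ┃       
   ┃  9        0       0       0 ┃       


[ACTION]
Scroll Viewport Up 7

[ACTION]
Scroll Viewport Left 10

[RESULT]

    ┏━━━━━┏━━━━━━━━━━━━━━━━━━━━━━━━━━━━━┓
    ┃ Chec┃ Spreadsheet                 ┃
    ┠─────┠─────────────────────────────┨
    ┃>[-] ┃B8:                          ┃
    ┃   [ ┃       A       B       C     ┃
    ┃   [x┃-----------------------------┃
    ┃   [x┃  1        0       0       0 ┃
    ┃   [ ┃  2        0    3.99       0 ┃
    ┃   [ ┃  3        0       0       0 ┃
    ┃   [ ┃  4        0       0       0 ┃
    ┃   [x┃  5        0       0       0 ┃
    ┃   [ ┃  6        0       0       0 ┃
    ┃   [ ┃  7        0       0       0 ┃
    ┃     ┃  8        0     [0]       0 ┃
    ┃     ┃  9        0       0       0 ┃


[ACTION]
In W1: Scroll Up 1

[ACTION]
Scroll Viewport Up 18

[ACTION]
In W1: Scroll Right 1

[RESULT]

    ┏━━━━━┏━━━━━━━━━━━━━━━━━━━━━━━━━━━━━┓
    ┃ Chec┃ Spreadsheet                 ┃
    ┠─────┠─────────────────────────────┨
    ┃>[-] ┃B8:                          ┃
    ┃   [ ┃       B       C       D     ┃
    ┃   [x┃-----------------------------┃
    ┃   [x┃  1        0       0       0 ┃
    ┃   [ ┃  2     3.99       0       0 ┃
    ┃   [ ┃  3        0       0       0 ┃
    ┃   [ ┃  4        0       0     460 ┃
    ┃   [x┃  5        0       0       0 ┃
    ┃   [ ┃  6        0       0       0 ┃
    ┃   [ ┃  7        0       0       0 ┃
    ┃     ┃  8      [0]       0       0 ┃
    ┃     ┃  9        0       0       0D┃


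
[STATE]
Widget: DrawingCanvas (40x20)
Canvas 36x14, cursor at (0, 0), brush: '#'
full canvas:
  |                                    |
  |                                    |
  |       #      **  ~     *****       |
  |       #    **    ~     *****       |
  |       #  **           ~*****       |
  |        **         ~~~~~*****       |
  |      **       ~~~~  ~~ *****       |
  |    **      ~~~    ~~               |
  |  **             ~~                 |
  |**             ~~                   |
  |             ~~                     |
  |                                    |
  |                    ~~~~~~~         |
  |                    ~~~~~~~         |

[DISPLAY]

+                                       
                                        
       #      **  ~     *****           
       #    **    ~     *****           
       #  **           ~*****           
        **         ~~~~~*****           
      **       ~~~~  ~~ *****           
    **      ~~~    ~~                   
  **             ~~                     
**             ~~                       
             ~~                         
                                        
                    ~~~~~~~             
                    ~~~~~~~             
                                        
                                        
                                        
                                        
                                        
                                        


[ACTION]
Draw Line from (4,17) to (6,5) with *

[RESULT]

+                                       
                                        
       #      **  ~     *****           
       #    **    ~     *****           
       #  **  ****     ~*****           
        ******     ~~~~~*****           
     ***       ~~~~  ~~ *****           
    **      ~~~    ~~                   
  **             ~~                     
**             ~~                       
             ~~                         
                                        
                    ~~~~~~~             
                    ~~~~~~~             
                                        
                                        
                                        
                                        
                                        
                                        


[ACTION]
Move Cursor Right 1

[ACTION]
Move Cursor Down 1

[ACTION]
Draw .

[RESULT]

                                        
 .                                      
       #      **  ~     *****           
       #    **    ~     *****           
       #  **  ****     ~*****           
        ******     ~~~~~*****           
     ***       ~~~~  ~~ *****           
    **      ~~~    ~~                   
  **             ~~                     
**             ~~                       
             ~~                         
                                        
                    ~~~~~~~             
                    ~~~~~~~             
                                        
                                        
                                        
                                        
                                        
                                        


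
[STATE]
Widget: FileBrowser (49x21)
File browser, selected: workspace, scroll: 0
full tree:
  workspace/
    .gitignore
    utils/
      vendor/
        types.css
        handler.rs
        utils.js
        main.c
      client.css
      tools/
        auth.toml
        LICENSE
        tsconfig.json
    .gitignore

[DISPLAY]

> [-] workspace/                                 
    .gitignore                                   
    [+] utils/                                   
    .gitignore                                   
                                                 
                                                 
                                                 
                                                 
                                                 
                                                 
                                                 
                                                 
                                                 
                                                 
                                                 
                                                 
                                                 
                                                 
                                                 
                                                 
                                                 


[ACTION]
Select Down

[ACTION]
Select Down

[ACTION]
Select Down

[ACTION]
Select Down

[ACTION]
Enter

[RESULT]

  [-] workspace/                                 
    .gitignore                                   
    [+] utils/                                   
  > .gitignore                                   
                                                 
                                                 
                                                 
                                                 
                                                 
                                                 
                                                 
                                                 
                                                 
                                                 
                                                 
                                                 
                                                 
                                                 
                                                 
                                                 
                                                 


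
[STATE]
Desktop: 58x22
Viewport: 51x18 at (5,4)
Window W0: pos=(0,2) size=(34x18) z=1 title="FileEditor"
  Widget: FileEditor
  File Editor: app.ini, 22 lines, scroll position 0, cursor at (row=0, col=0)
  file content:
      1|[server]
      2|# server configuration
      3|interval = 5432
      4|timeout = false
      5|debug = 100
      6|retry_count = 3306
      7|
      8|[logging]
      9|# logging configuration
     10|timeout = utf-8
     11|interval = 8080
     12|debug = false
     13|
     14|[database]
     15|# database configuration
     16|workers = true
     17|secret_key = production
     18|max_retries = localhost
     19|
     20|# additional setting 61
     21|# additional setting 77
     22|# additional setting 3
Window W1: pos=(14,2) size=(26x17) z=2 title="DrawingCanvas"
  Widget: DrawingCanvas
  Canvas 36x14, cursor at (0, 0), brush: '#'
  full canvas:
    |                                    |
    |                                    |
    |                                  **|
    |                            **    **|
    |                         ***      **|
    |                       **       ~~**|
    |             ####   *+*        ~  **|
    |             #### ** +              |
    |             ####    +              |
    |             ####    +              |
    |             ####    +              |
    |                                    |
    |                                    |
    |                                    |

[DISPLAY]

─────────┠────────────────────────┨                
ver]     ┃+                       ┃                
rver conf┃                        ┃                
rval = 54┃                        ┃                
out = fal┃                        ┃                
g = 100  ┃                        ┃                
y_count =┃                       *┃                
         ┃             ####   *+* ┃                
ging]    ┃             #### ** +  ┃                
gging con┃             ####    +  ┃                
out = utf┃             ####    +  ┃                
rval = 80┃             ####    +  ┃                
g = false┃                        ┃                
         ┃                        ┃                
abase]   ┗━━━━━━━━━━━━━━━━━━━━━━━━┛                
━━━━━━━━━━━━━━━━━━━━━━━━━━━━┛                      
                                                   
                                                   


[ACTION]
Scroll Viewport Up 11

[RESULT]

                                                   
                                                   
━━━━━━━━━┏━━━━━━━━━━━━━━━━━━━━━━━━┓                
eEditor  ┃ DrawingCanvas          ┃                
─────────┠────────────────────────┨                
ver]     ┃+                       ┃                
rver conf┃                        ┃                
rval = 54┃                        ┃                
out = fal┃                        ┃                
g = 100  ┃                        ┃                
y_count =┃                       *┃                
         ┃             ####   *+* ┃                
ging]    ┃             #### ** +  ┃                
gging con┃             ####    +  ┃                
out = utf┃             ####    +  ┃                
rval = 80┃             ####    +  ┃                
g = false┃                        ┃                
         ┃                        ┃                


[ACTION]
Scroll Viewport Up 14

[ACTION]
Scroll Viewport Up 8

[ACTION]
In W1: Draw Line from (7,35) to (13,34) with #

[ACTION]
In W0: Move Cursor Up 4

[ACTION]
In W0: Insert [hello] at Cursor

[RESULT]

                                                   
                                                   
━━━━━━━━━┏━━━━━━━━━━━━━━━━━━━━━━━━┓                
eEditor  ┃ DrawingCanvas          ┃                
─────────┠────────────────────────┨                
o█server]┃+                       ┃                
rver conf┃                        ┃                
rval = 54┃                        ┃                
out = fal┃                        ┃                
g = 100  ┃                        ┃                
y_count =┃                       *┃                
         ┃             ####   *+* ┃                
ging]    ┃             #### ** +  ┃                
gging con┃             ####    +  ┃                
out = utf┃             ####    +  ┃                
rval = 80┃             ####    +  ┃                
g = false┃                        ┃                
         ┃                        ┃                


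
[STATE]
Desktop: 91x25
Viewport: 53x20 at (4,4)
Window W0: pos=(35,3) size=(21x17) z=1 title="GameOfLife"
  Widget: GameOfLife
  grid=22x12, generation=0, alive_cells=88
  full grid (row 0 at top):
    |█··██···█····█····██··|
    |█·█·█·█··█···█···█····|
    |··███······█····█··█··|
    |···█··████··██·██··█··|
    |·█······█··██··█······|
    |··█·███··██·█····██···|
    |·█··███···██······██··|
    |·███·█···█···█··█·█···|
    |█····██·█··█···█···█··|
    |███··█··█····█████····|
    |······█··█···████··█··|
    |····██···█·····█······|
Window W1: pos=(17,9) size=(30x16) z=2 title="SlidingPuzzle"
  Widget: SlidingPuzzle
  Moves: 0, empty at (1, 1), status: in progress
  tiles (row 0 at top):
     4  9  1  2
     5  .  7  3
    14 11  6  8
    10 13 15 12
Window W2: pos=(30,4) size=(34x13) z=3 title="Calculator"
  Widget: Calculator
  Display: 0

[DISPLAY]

                          ┏━━━━━━━━━━━━━━━━━━━━━━━━━━
                          ┃ Calculator               
                          ┠──────────────────────────
                          ┃                          
                          ┃┌───┬───┬───┬───┐         
             ┏━━━━━━━━━━━━┃│ 7 │ 8 │ 9 │ ÷ │         
             ┃ SlidingPuzz┃├───┼───┼───┼───┤         
             ┠────────────┃│ 4 │ 5 │ 6 │ × │         
             ┃┌────┬────┬─┃├───┼───┼───┼───┤         
             ┃│  4 │  9 │ ┃│ 1 │ 2 │ 3 │ - │         
             ┃├────┼────┼─┃├───┼───┼───┼───┤         
             ┃│  5 │    │ ┃│ 0 │ . │ = │ + │         
             ┃├────┼────┼─┗━━━━━━━━━━━━━━━━━━━━━━━━━━
             ┃│ 14 │ 11 │  6 │  8 │       ┃·████··█┃ 
             ┃├────┼────┼────┼────┤       ┃···█····┃ 
             ┃│ 10 │ 13 │ 15 │ 12 │       ┃━━━━━━━━┛ 
             ┃└────┴────┴────┴────┘       ┃          
             ┃Moves: 0                    ┃          
             ┃                            ┃          
             ┃                            ┃          


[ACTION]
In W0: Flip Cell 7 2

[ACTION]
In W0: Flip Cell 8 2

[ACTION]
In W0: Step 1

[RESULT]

                          ┏━━━━━━━━━━━━━━━━━━━━━━━━━━
                          ┃ Calculator               
                          ┠──────────────────────────
                          ┃                          
                          ┃┌───┬───┬───┬───┐         
             ┏━━━━━━━━━━━━┃│ 7 │ 8 │ 9 │ ÷ │         
             ┃ SlidingPuzz┃├───┼───┼───┼───┤         
             ┠────────────┃│ 4 │ 5 │ 6 │ × │         
             ┃┌────┬────┬─┃├───┼───┼───┼───┤         
             ┃│  4 │  9 │ ┃│ 1 │ 2 │ 3 │ - │         
             ┃├────┼────┼─┃├───┼───┼───┼───┤         
             ┃│  5 │    │ ┃│ 0 │ . │ = │ + │         
             ┃├────┼────┼─┗━━━━━━━━━━━━━━━━━━━━━━━━━━
             ┃│ 14 │ 11 │  6 │  8 │       ┃·█···█··┃ 
             ┃├────┼────┼────┼────┤       ┃···██···┃ 
             ┃│ 10 │ 13 │ 15 │ 12 │       ┃━━━━━━━━┛ 
             ┃└────┴────┴────┴────┘       ┃          
             ┃Moves: 0                    ┃          
             ┃                            ┃          
             ┃                            ┃          


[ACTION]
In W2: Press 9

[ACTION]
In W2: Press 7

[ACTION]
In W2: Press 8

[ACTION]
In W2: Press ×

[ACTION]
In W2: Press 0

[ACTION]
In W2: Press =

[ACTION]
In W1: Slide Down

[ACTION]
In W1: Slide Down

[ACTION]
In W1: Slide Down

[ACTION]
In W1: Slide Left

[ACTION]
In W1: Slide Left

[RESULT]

                          ┏━━━━━━━━━━━━━━━━━━━━━━━━━━
                          ┃ Calculator               
                          ┠──────────────────────────
                          ┃                          
                          ┃┌───┬───┬───┬───┐         
             ┏━━━━━━━━━━━━┃│ 7 │ 8 │ 9 │ ÷ │         
             ┃ SlidingPuzz┃├───┼───┼───┼───┤         
             ┠────────────┃│ 4 │ 5 │ 6 │ × │         
             ┃┌────┬────┬─┃├───┼───┼───┼───┤         
             ┃│  4 │  1 │ ┃│ 1 │ 2 │ 3 │ - │         
             ┃├────┼────┼─┃├───┼───┼───┼───┤         
             ┃│  5 │  9 │ ┃│ 0 │ . │ = │ + │         
             ┃├────┼────┼─┗━━━━━━━━━━━━━━━━━━━━━━━━━━
             ┃│ 14 │ 11 │  6 │  8 │       ┃·█···█··┃ 
             ┃├────┼────┼────┼────┤       ┃···██···┃ 
             ┃│ 10 │ 13 │ 15 │ 12 │       ┃━━━━━━━━┛ 
             ┃└────┴────┴────┴────┘       ┃          
             ┃Moves: 3                    ┃          
             ┃                            ┃          
             ┃                            ┃          


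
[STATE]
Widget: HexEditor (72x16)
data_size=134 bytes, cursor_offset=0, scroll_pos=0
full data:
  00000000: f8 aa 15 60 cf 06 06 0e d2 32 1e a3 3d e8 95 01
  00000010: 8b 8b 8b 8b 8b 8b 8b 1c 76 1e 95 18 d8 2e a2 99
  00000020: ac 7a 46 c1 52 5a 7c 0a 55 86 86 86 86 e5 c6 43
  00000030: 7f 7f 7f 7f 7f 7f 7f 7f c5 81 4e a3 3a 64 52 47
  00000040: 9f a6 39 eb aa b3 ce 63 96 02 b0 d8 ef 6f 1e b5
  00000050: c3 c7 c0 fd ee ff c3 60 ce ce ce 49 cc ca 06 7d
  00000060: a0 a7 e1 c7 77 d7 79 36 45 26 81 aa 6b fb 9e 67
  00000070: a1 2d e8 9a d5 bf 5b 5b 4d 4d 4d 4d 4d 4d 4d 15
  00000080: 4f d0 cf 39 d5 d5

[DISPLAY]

00000000  F8 aa 15 60 cf 06 06 0e  d2 32 1e a3 3d e8 95 01  |...`.....2.
00000010  8b 8b 8b 8b 8b 8b 8b 1c  76 1e 95 18 d8 2e a2 99  |........v..
00000020  ac 7a 46 c1 52 5a 7c 0a  55 86 86 86 86 e5 c6 43  |.zF.RZ|.U..
00000030  7f 7f 7f 7f 7f 7f 7f 7f  c5 81 4e a3 3a 64 52 47  |..........N
00000040  9f a6 39 eb aa b3 ce 63  96 02 b0 d8 ef 6f 1e b5  |..9....c...
00000050  c3 c7 c0 fd ee ff c3 60  ce ce ce 49 cc ca 06 7d  |.......`...
00000060  a0 a7 e1 c7 77 d7 79 36  45 26 81 aa 6b fb 9e 67  |....w.y6E&.
00000070  a1 2d e8 9a d5 bf 5b 5b  4d 4d 4d 4d 4d 4d 4d 15  |.-....[[MMM
00000080  4f d0 cf 39 d5 d5                                 |O..9..     
                                                                        
                                                                        
                                                                        
                                                                        
                                                                        
                                                                        
                                                                        


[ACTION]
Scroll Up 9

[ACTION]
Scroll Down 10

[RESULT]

00000080  4f d0 cf 39 d5 d5                                 |O..9..     
                                                                        
                                                                        
                                                                        
                                                                        
                                                                        
                                                                        
                                                                        
                                                                        
                                                                        
                                                                        
                                                                        
                                                                        
                                                                        
                                                                        
                                                                        


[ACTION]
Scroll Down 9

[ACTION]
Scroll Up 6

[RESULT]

00000020  ac 7a 46 c1 52 5a 7c 0a  55 86 86 86 86 e5 c6 43  |.zF.RZ|.U..
00000030  7f 7f 7f 7f 7f 7f 7f 7f  c5 81 4e a3 3a 64 52 47  |..........N
00000040  9f a6 39 eb aa b3 ce 63  96 02 b0 d8 ef 6f 1e b5  |..9....c...
00000050  c3 c7 c0 fd ee ff c3 60  ce ce ce 49 cc ca 06 7d  |.......`...
00000060  a0 a7 e1 c7 77 d7 79 36  45 26 81 aa 6b fb 9e 67  |....w.y6E&.
00000070  a1 2d e8 9a d5 bf 5b 5b  4d 4d 4d 4d 4d 4d 4d 15  |.-....[[MMM
00000080  4f d0 cf 39 d5 d5                                 |O..9..     
                                                                        
                                                                        
                                                                        
                                                                        
                                                                        
                                                                        
                                                                        
                                                                        
                                                                        


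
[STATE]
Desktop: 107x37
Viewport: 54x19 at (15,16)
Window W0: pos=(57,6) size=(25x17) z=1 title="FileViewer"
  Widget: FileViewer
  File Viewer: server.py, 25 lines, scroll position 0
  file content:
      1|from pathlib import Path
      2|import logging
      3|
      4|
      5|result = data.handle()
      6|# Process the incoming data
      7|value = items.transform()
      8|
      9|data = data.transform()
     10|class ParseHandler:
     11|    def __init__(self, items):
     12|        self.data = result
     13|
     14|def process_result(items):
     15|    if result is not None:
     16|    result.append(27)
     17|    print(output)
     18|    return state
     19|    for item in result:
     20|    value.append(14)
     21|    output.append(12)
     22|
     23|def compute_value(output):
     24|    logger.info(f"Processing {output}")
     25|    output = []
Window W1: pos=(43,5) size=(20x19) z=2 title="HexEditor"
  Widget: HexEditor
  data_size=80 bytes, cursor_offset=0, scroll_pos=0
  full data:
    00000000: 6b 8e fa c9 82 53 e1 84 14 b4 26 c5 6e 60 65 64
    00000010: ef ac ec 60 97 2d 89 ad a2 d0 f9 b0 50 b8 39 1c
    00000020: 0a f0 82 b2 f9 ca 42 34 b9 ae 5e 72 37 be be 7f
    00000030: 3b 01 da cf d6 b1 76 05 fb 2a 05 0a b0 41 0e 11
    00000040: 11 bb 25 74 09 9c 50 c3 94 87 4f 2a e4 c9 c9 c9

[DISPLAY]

                            ┃                  ┃      
                            ┃                  ┃= data
                            ┃                  ┃ Parse
                            ┃                  ┃ef __i
                            ┃                  ┃   sel
                            ┃                  ┃      
                            ┃                  ┃━━━━━━
                            ┗━━━━━━━━━━━━━━━━━━┛      
                                                      
                                                      
                                                      
                                                      
                                                      
                                                      
                                                      
                                                      
                                                      
                                                      
                                                      


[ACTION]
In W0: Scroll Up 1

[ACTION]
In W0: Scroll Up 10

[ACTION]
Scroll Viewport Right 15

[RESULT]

             ┃                  ┃                 ░┃  
             ┃                  ┃= data.transform(░┃  
             ┃                  ┃ ParseHandler:   ░┃  
             ┃                  ┃ef __init__(self,░┃  
             ┃                  ┃   self.data = re░┃  
             ┃                  ┃                 ▼┃  
             ┃                  ┃━━━━━━━━━━━━━━━━━━┛  
             ┗━━━━━━━━━━━━━━━━━━┛                     
                                                      
                                                      
                                                      
                                                      
                                                      
                                                      
                                                      
                                                      
                                                      
                                                      
                                                      


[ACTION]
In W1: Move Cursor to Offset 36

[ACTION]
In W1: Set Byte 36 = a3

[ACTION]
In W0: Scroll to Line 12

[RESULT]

             ┃                  ┃or item in result░┃  
             ┃                  ┃alue.append(14)  ░┃  
             ┃                  ┃utput.append(12) ░┃  
             ┃                  ┃                 ░┃  
             ┃                  ┃ompute_value(outp█┃  
             ┃                  ┃ogger.info(f"Proc▼┃  
             ┃                  ┃━━━━━━━━━━━━━━━━━━┛  
             ┗━━━━━━━━━━━━━━━━━━┛                     
                                                      
                                                      
                                                      
                                                      
                                                      
                                                      
                                                      
                                                      
                                                      
                                                      
                                                      


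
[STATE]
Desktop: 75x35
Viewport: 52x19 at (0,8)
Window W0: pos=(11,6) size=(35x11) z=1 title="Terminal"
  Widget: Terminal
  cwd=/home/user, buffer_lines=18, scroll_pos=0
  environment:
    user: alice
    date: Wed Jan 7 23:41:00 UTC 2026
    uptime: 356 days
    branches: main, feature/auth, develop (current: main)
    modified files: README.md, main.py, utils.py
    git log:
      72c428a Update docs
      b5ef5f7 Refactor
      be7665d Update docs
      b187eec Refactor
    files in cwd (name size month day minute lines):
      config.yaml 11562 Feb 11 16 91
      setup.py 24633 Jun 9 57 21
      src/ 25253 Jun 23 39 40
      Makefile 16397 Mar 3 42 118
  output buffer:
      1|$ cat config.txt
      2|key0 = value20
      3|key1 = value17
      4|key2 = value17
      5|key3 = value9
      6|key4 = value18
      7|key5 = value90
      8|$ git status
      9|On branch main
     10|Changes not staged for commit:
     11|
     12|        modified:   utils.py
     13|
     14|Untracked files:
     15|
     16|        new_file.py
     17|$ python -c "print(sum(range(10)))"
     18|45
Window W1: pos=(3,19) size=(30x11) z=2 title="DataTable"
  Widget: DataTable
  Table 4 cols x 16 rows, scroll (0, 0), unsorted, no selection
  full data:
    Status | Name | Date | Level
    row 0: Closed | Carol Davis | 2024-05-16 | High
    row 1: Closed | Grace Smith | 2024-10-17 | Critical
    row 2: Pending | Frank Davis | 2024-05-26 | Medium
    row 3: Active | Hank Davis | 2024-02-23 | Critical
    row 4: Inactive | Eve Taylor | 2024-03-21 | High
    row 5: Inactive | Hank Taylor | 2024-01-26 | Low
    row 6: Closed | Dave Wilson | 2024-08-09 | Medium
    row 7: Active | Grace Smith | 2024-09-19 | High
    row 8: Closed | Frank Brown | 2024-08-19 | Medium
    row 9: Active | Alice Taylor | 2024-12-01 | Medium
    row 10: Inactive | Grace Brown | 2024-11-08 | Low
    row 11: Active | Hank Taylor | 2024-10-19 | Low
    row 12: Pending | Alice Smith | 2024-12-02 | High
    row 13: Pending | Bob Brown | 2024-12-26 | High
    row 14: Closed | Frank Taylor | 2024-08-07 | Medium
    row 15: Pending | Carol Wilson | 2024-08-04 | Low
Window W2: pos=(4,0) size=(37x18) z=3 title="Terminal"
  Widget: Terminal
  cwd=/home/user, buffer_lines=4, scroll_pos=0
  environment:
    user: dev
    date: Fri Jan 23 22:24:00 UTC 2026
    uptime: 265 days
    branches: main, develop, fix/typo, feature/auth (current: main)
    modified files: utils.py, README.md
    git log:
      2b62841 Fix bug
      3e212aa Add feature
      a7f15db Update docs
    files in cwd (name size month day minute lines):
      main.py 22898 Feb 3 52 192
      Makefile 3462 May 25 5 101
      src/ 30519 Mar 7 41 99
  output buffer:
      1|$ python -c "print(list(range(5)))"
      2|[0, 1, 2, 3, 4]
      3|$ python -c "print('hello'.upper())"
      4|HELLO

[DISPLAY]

    ┃                                   ┃────┨      
    ┃                                   ┃    ┃      
    ┃                                   ┃    ┃      
    ┃                                   ┃    ┃      
    ┃                                   ┃    ┃      
    ┃                                   ┃    ┃      
    ┃                                   ┃    ┃      
    ┃                                   ┃    ┃      
    ┃                                   ┃━━━━┛      
    ┗━━━━━━━━━━━━━━━━━━━━━━━━━━━━━━━━━━━┛           
                                                    
   ┏━━━━━━━━━━━━━━━━━━━━━━━━━━━━┓                   
   ┃ DataTable                  ┃                   
   ┠────────────────────────────┨                   
   ┃Status  │Name        │Date  ┃                   
   ┃────────┼────────────┼──────┃                   
   ┃Closed  │Carol Davis │2024-0┃                   
   ┃Closed  │Grace Smith │2024-1┃                   
   ┃Pending │Frank Davis │2024-0┃                   


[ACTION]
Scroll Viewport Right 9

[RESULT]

                               ┃────┨               
                               ┃    ┃               
                               ┃    ┃               
                               ┃    ┃               
                               ┃    ┃               
                               ┃    ┃               
                               ┃    ┃               
                               ┃    ┃               
                               ┃━━━━┛               
━━━━━━━━━━━━━━━━━━━━━━━━━━━━━━━┛                    
                                                    
━━━━━━━━━━━━━━━━━━━━━━━┓                            
Table                  ┃                            
───────────────────────┨                            
s  │Name        │Date  ┃                            
───┼────────────┼──────┃                            
d  │Carol Davis │2024-0┃                            
d  │Grace Smith │2024-1┃                            
ng │Frank Davis │2024-0┃                            


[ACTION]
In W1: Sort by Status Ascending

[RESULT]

                               ┃────┨               
                               ┃    ┃               
                               ┃    ┃               
                               ┃    ┃               
                               ┃    ┃               
                               ┃    ┃               
                               ┃    ┃               
                               ┃    ┃               
                               ┃━━━━┛               
━━━━━━━━━━━━━━━━━━━━━━━━━━━━━━━┛                    
                                                    
━━━━━━━━━━━━━━━━━━━━━━━┓                            
Table                  ┃                            
───────────────────────┨                            
s ▲│Name        │Date  ┃                            
───┼────────────┼──────┃                            
e  │Hank Davis  │2024-0┃                            
e  │Grace Smith │2024-0┃                            
e  │Alice Taylor│2024-1┃                            


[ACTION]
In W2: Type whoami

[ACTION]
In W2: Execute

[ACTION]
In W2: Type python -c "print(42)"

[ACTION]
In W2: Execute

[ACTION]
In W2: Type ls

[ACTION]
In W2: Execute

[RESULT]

                               ┃────┨               
thon -c "print(42)"            ┃    ┃               
                               ┃    ┃               
                               ┃    ┃               
.py  Makefile  src/            ┃    ┃               
                               ┃    ┃               
                               ┃    ┃               
                               ┃    ┃               
                               ┃━━━━┛               
━━━━━━━━━━━━━━━━━━━━━━━━━━━━━━━┛                    
                                                    
━━━━━━━━━━━━━━━━━━━━━━━┓                            
Table                  ┃                            
───────────────────────┨                            
s ▲│Name        │Date  ┃                            
───┼────────────┼──────┃                            
e  │Hank Davis  │2024-0┃                            
e  │Grace Smith │2024-0┃                            
e  │Alice Taylor│2024-1┃                            


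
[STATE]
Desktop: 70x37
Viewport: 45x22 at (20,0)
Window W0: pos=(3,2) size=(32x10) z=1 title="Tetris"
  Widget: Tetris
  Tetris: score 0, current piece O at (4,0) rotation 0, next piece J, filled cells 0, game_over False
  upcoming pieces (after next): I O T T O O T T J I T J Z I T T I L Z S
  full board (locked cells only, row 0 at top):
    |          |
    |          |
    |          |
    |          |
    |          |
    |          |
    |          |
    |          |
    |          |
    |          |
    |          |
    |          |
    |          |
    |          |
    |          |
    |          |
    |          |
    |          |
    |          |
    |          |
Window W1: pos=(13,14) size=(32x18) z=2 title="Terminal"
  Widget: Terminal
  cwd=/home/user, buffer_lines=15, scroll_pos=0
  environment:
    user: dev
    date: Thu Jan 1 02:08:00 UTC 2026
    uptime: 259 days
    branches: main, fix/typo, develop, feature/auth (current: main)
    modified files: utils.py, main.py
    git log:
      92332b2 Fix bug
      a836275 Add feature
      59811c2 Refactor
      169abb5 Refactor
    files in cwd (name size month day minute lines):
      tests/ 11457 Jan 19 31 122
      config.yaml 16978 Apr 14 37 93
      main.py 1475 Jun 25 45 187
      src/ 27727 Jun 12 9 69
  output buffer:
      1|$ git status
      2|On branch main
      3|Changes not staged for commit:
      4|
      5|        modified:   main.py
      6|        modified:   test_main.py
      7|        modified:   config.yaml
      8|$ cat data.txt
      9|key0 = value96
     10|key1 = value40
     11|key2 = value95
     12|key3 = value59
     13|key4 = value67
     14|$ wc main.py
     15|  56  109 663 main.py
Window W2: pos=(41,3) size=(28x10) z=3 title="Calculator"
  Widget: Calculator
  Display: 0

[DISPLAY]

                                             
                                             
━━━━━━━━━━━━━━┓                              
              ┃      ┏━━━━━━━━━━━━━━━━━━━━━━━
──────────────┨      ┃ Calculator            
              ┃      ┠───────────────────────
              ┃      ┃                       
              ┃      ┃┌───┬───┬───┬───┐      
              ┃      ┃│ 7 │ 8 │ 9 │ ÷ │      
              ┃      ┃├───┼───┼───┼───┤      
              ┃      ┃│ 4 │ 5 │ 6 │ × │      
━━━━━━━━━━━━━━┛      ┃└───┴───┴───┴───┘      
                     ┗━━━━━━━━━━━━━━━━━━━━━━━
                                             
━━━━━━━━━━━━━━━━━━━━━━━━┓                    
nal                     ┃                    
────────────────────────┨                    
status                  ┃                    
nch main                ┃                    
s not staged for commit:┃                    
                        ┃                    
  modified:   main.py   ┃                    


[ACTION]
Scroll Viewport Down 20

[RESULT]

nal                     ┃                    
────────────────────────┨                    
status                  ┃                    
nch main                ┃                    
s not staged for commit:┃                    
                        ┃                    
  modified:   main.py   ┃                    
  modified:   test_main.┃                    
  modified:   config.yam┃                    
data.txt                ┃                    
 value96                ┃                    
 value40                ┃                    
 value95                ┃                    
 value59                ┃                    
 value67                ┃                    
ain.py                  ┃                    
━━━━━━━━━━━━━━━━━━━━━━━━┛                    
                                             
                                             
                                             
                                             
                                             


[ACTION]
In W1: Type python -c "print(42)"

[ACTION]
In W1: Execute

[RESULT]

nal                     ┃                    
────────────────────────┨                    
  modified:   main.py   ┃                    
  modified:   test_main.┃                    
  modified:   config.yam┃                    
data.txt                ┃                    
 value96                ┃                    
 value40                ┃                    
 value95                ┃                    
 value59                ┃                    
 value67                ┃                    
ain.py                  ┃                    
109 663 main.py         ┃                    
on -c "print(42)"       ┃                    
                        ┃                    
                        ┃                    
━━━━━━━━━━━━━━━━━━━━━━━━┛                    
                                             
                                             
                                             
                                             
                                             
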